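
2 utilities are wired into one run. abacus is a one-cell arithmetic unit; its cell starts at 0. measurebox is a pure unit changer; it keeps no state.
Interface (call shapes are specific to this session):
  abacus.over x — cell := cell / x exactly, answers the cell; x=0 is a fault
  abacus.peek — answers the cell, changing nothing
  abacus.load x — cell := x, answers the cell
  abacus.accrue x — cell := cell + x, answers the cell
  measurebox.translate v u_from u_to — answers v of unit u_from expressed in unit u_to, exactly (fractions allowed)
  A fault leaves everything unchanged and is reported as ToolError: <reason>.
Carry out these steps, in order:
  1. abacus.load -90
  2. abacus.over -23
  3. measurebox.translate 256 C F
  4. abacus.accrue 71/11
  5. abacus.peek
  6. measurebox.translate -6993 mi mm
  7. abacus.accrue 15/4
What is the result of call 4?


Answer: 2623/253

Derivation:
>>> load -90
= -90
>>> over -23
= 90/23
>>> translate 256 C F
= 2464/5
>>> accrue 71/11
= 2623/253
>>> peek
= 2623/253
>>> translate -6993 mi mm
= -11254142592
>>> accrue 15/4
= 14287/1012


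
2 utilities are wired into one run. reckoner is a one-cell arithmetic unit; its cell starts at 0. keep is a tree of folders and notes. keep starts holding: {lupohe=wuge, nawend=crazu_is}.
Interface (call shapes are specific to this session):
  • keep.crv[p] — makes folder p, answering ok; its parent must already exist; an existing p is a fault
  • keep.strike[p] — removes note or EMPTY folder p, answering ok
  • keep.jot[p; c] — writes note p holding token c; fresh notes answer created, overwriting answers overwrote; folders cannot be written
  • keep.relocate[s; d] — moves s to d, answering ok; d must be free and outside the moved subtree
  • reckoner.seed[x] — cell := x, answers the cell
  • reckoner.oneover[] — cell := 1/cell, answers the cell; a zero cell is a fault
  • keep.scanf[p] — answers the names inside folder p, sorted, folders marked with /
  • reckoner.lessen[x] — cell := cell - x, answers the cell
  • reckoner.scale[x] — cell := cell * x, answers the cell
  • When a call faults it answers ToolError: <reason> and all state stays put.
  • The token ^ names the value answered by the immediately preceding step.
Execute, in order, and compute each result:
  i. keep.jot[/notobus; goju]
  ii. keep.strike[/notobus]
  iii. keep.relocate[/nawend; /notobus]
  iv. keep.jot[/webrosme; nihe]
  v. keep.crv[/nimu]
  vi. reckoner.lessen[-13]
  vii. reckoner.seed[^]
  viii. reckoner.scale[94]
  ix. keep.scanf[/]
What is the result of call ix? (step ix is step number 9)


Answer: [lupohe, nimu/, notobus, webrosme]

Derivation:
Act: keep.jot[p→/notobus; c→goju]
Obs: created
Act: keep.strike[p→/notobus]
Obs: ok
Act: keep.relocate[s→/nawend; d→/notobus]
Obs: ok
Act: keep.jot[p→/webrosme; c→nihe]
Obs: created
Act: keep.crv[p→/nimu]
Obs: ok
Act: reckoner.lessen[x→-13]
Obs: 13
Act: reckoner.seed[x→^]
Obs: 13
Act: reckoner.scale[x→94]
Obs: 1222
Act: keep.scanf[p→/]
Obs: [lupohe, nimu/, notobus, webrosme]


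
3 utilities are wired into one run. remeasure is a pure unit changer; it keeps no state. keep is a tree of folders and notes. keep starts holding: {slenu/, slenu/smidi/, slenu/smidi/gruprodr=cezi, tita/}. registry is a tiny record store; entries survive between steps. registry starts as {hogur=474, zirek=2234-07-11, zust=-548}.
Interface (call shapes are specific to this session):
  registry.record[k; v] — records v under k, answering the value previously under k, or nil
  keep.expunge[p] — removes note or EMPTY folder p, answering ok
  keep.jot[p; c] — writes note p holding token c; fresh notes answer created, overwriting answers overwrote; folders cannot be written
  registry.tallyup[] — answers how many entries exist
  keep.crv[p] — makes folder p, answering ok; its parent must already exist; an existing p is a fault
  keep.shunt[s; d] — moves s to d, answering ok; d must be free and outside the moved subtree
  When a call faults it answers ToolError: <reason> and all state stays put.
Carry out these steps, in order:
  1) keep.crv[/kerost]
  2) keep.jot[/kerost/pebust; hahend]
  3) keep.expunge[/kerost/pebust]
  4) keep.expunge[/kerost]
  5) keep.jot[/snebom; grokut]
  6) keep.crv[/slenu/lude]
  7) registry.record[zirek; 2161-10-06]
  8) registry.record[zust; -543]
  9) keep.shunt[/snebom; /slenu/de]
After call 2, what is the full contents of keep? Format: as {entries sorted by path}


Answer: {kerost/, kerost/pebust=hahend, slenu/, slenu/smidi/, slenu/smidi/gruprodr=cezi, tita/}

Derivation:
Do: keep.crv[p='/kerost']
See: ok
Do: keep.jot[p='/kerost/pebust'; c='hahend']
See: created
Do: keep.expunge[p='/kerost/pebust']
See: ok
Do: keep.expunge[p='/kerost']
See: ok
Do: keep.jot[p='/snebom'; c='grokut']
See: created
Do: keep.crv[p='/slenu/lude']
See: ok
Do: registry.record[k='zirek'; v='2161-10-06']
See: 2234-07-11
Do: registry.record[k='zust'; v='-543']
See: -548
Do: keep.shunt[s='/snebom'; d='/slenu/de']
See: ok


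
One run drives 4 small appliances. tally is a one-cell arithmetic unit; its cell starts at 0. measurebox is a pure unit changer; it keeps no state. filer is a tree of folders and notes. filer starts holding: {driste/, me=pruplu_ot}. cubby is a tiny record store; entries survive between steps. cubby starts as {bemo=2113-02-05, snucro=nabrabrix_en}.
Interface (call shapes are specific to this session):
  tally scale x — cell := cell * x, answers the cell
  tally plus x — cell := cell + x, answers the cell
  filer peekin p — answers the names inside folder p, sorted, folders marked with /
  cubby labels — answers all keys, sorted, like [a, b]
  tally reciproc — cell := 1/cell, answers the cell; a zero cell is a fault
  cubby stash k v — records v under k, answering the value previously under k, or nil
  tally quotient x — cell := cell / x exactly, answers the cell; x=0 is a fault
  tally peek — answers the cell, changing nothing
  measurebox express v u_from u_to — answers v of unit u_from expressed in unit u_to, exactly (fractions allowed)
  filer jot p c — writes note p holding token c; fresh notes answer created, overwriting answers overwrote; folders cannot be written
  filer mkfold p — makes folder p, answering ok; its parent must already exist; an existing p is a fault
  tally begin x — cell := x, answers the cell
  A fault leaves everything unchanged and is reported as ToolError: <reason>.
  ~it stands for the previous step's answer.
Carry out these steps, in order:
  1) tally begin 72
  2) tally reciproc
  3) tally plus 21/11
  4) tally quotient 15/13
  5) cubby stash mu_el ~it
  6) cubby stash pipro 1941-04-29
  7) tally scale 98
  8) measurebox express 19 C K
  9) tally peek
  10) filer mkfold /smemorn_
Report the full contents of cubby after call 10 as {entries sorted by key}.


Answer: {bemo=2113-02-05, mu_el=19799/11880, pipro=1941-04-29, snucro=nabrabrix_en}

Derivation:
;; 1. tally begin(x=72) ~> 72
;; 2. tally reciproc() ~> 1/72
;; 3. tally plus(x=21/11) ~> 1523/792
;; 4. tally quotient(x=15/13) ~> 19799/11880
;; 5. cubby stash(k=mu_el, v=~it) ~> nil
;; 6. cubby stash(k=pipro, v=1941-04-29) ~> nil
;; 7. tally scale(x=98) ~> 970151/5940
;; 8. measurebox express(v=19, u_from=C, u_to=K) ~> 5843/20
;; 9. tally peek() ~> 970151/5940
;; 10. filer mkfold(p=/smemorn_) ~> ok


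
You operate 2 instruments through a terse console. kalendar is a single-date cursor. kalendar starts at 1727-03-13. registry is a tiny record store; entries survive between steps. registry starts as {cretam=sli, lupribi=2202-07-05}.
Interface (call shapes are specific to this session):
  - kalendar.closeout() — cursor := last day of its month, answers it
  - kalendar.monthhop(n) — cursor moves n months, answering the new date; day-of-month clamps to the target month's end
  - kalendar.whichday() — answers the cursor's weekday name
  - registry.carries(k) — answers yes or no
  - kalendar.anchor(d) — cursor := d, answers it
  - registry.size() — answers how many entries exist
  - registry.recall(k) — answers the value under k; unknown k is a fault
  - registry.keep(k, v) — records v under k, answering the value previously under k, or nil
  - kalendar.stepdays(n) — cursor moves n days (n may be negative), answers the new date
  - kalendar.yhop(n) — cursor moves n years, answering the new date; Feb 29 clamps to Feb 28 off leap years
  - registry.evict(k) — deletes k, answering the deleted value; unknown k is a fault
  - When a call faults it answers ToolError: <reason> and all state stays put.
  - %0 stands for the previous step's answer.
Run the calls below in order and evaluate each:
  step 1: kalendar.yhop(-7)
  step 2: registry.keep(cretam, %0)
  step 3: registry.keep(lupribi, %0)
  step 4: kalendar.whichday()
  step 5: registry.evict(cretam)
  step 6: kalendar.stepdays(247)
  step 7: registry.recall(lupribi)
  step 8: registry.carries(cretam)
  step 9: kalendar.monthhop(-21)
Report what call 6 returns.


Answer: 1720-11-15

Derivation:
→ kalendar.yhop(-7)
← 1720-03-13
→ registry.keep(cretam, %0)
← sli
→ registry.keep(lupribi, %0)
← 2202-07-05
→ kalendar.whichday()
← Wednesday
→ registry.evict(cretam)
← 1720-03-13
→ kalendar.stepdays(247)
← 1720-11-15
→ registry.recall(lupribi)
← sli
→ registry.carries(cretam)
← no
→ kalendar.monthhop(-21)
← 1719-02-15


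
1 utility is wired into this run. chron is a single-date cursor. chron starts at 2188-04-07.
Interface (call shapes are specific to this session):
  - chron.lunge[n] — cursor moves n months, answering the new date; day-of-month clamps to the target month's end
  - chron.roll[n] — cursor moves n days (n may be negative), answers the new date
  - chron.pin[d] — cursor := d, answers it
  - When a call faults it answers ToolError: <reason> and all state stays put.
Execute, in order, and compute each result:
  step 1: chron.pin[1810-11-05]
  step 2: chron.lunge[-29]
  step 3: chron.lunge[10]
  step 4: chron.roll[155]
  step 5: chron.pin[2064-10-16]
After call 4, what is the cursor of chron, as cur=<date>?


Answer: cur=1809-09-07

Derivation:
;; chron.pin(1810-11-05) ~> 1810-11-05
;; chron.lunge(-29) ~> 1808-06-05
;; chron.lunge(10) ~> 1809-04-05
;; chron.roll(155) ~> 1809-09-07
;; chron.pin(2064-10-16) ~> 2064-10-16


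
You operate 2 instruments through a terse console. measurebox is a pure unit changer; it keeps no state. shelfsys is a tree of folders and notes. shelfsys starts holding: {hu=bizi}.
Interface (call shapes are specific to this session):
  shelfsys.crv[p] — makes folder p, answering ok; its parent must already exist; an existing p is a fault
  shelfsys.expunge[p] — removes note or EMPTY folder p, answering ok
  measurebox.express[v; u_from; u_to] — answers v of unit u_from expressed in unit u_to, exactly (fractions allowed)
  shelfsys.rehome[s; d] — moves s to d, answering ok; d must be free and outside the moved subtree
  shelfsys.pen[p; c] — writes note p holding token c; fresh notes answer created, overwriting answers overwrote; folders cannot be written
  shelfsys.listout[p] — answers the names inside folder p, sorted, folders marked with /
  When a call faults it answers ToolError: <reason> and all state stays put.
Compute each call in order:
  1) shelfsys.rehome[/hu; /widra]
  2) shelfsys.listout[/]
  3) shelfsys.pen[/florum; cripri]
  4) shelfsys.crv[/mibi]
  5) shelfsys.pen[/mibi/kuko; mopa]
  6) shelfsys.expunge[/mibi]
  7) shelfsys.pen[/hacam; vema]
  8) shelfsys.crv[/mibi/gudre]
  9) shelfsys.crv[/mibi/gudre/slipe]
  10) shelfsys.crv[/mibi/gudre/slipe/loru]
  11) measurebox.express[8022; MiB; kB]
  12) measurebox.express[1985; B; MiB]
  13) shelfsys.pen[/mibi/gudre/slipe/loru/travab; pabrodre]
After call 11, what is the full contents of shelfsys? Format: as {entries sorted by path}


# 1. rehome(s: /hu, d: /widra) ~> ok
# 2. listout(p: /) ~> [widra]
# 3. pen(p: /florum, c: cripri) ~> created
# 4. crv(p: /mibi) ~> ok
# 5. pen(p: /mibi/kuko, c: mopa) ~> created
# 6. expunge(p: /mibi) ~> ToolError: not empty
# 7. pen(p: /hacam, c: vema) ~> created
# 8. crv(p: /mibi/gudre) ~> ok
# 9. crv(p: /mibi/gudre/slipe) ~> ok
# 10. crv(p: /mibi/gudre/slipe/loru) ~> ok
# 11. express(v: 8022, u_from: MiB, u_to: kB) ~> 1051459584/125
# 12. express(v: 1985, u_from: B, u_to: MiB) ~> 1985/1048576
# 13. pen(p: /mibi/gudre/slipe/loru/travab, c: pabrodre) ~> created

Answer: {florum=cripri, hacam=vema, mibi/, mibi/gudre/, mibi/gudre/slipe/, mibi/gudre/slipe/loru/, mibi/kuko=mopa, widra=bizi}


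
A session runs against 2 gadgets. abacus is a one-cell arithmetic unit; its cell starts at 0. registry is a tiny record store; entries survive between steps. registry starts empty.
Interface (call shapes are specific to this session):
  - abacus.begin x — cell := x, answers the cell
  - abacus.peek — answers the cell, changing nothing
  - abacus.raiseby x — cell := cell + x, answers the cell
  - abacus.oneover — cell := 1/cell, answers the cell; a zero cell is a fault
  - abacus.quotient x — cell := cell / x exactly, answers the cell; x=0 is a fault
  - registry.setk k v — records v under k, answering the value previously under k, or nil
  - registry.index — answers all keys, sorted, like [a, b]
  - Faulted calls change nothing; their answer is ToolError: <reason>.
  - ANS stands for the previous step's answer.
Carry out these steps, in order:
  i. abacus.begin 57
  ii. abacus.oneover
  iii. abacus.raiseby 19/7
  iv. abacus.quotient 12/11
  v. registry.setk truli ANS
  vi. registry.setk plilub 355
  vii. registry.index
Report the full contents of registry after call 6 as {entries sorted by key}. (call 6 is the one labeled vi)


% begin x→57
:: 57
% oneover
:: 1/57
% raiseby x→19/7
:: 1090/399
% quotient x→12/11
:: 5995/2394
% setk k→truli v→ANS
:: nil
% setk k→plilub v→355
:: nil
% index
:: [plilub, truli]

Answer: {plilub=355, truli=5995/2394}


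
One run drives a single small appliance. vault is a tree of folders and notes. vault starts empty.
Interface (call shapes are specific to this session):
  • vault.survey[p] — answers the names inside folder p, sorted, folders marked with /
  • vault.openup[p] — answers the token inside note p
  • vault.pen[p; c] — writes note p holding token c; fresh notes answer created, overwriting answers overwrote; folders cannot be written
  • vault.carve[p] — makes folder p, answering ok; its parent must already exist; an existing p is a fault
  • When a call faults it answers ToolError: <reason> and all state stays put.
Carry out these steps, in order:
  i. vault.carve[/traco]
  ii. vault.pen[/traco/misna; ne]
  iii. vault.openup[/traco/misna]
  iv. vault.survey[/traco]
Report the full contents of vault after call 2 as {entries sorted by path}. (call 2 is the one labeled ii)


Answer: {traco/, traco/misna=ne}

Derivation:
[in] vault.carve p→/traco
= ok
[in] vault.pen p→/traco/misna c→ne
= created
[in] vault.openup p→/traco/misna
= ne
[in] vault.survey p→/traco
= [misna]


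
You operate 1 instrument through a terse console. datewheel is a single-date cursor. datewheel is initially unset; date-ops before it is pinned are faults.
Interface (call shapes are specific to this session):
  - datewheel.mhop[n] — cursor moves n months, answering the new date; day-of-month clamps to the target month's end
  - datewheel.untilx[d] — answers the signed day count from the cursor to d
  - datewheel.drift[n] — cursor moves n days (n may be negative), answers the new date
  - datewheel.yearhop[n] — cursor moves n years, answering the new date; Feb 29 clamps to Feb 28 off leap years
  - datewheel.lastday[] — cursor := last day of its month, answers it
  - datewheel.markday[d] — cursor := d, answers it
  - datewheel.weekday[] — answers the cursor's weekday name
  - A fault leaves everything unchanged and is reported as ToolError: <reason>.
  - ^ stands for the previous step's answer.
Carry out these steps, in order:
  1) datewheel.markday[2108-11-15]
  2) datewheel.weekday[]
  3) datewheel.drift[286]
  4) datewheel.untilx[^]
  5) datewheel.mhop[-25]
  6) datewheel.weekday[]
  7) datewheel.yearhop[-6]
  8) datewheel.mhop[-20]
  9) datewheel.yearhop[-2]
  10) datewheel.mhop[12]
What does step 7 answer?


-> markday(d: 2108-11-15)
<- 2108-11-15
-> weekday()
<- Thursday
-> drift(n: 286)
<- 2109-08-28
-> untilx(d: ^)
<- 0
-> mhop(n: -25)
<- 2107-07-28
-> weekday()
<- Thursday
-> yearhop(n: -6)
<- 2101-07-28
-> mhop(n: -20)
<- 2099-11-28
-> yearhop(n: -2)
<- 2097-11-28
-> mhop(n: 12)
<- 2098-11-28

Answer: 2101-07-28


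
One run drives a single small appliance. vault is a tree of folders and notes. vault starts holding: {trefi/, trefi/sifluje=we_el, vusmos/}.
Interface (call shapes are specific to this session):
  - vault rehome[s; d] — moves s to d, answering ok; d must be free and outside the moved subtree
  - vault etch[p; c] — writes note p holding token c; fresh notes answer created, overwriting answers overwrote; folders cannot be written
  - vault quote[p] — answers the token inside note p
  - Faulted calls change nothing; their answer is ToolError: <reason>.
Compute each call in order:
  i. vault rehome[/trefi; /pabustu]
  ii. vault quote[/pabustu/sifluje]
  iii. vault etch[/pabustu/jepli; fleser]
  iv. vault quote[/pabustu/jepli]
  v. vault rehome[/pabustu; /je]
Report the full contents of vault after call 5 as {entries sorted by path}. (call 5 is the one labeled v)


Answer: {je/, je/jepli=fleser, je/sifluje=we_el, vusmos/}

Derivation:
-> vault rehome(/trefi, /pabustu)
<- ok
-> vault quote(/pabustu/sifluje)
<- we_el
-> vault etch(/pabustu/jepli, fleser)
<- created
-> vault quote(/pabustu/jepli)
<- fleser
-> vault rehome(/pabustu, /je)
<- ok


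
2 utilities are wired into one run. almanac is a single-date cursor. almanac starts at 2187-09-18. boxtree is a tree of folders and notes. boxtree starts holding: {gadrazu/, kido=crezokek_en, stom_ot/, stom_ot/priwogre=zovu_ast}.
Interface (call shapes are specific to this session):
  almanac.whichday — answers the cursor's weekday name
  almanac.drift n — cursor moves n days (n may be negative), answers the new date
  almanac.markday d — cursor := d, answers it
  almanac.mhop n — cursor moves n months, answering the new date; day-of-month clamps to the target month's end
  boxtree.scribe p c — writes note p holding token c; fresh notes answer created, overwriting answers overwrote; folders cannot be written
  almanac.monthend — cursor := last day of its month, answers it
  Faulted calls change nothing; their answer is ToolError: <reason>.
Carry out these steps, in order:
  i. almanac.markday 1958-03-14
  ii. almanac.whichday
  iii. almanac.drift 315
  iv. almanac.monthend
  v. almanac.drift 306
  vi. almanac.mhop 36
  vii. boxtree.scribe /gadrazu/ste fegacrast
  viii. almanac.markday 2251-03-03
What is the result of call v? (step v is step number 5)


Now I run markday with d→1958-03-14, and see 1958-03-14.
I invoke whichday(): Friday.
Then drift with n→315, and see 1959-01-23.
Now I run monthend(), → 1959-01-31.
Then drift with n→306: 1959-12-03.
Now I run mhop with n→36: 1962-12-03.
Calling scribe with p→/gadrazu/ste, c→fegacrast, yielding created.
Invoking markday with d→2251-03-03, and observe 2251-03-03.

Answer: 1959-12-03


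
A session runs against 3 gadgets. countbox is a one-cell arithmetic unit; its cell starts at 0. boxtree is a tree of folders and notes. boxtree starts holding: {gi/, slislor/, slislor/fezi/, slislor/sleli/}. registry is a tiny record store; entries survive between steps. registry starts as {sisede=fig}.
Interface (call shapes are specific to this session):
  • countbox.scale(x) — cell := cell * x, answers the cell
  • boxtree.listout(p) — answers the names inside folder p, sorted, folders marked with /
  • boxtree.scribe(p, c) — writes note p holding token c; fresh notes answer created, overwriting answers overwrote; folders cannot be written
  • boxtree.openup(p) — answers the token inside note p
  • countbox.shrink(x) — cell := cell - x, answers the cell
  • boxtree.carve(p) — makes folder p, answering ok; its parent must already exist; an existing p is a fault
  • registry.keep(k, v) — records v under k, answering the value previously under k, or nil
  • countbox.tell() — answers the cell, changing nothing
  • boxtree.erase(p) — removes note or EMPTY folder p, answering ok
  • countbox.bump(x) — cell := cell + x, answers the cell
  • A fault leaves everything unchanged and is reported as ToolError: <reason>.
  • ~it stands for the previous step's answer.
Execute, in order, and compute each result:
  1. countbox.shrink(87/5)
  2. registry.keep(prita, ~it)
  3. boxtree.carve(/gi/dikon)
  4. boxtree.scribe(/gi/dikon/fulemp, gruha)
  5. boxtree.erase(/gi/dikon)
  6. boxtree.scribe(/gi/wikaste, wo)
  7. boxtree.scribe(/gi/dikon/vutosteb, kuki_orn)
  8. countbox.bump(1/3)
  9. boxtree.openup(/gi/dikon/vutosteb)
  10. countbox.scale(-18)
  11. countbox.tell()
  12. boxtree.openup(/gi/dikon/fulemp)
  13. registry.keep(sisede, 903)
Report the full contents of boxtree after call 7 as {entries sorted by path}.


Answer: {gi/, gi/dikon/, gi/dikon/fulemp=gruha, gi/dikon/vutosteb=kuki_orn, gi/wikaste=wo, slislor/, slislor/fezi/, slislor/sleli/}

Derivation:
-> countbox.shrink(x=87/5)
<- -87/5
-> registry.keep(k=prita, v=~it)
<- nil
-> boxtree.carve(p=/gi/dikon)
<- ok
-> boxtree.scribe(p=/gi/dikon/fulemp, c=gruha)
<- created
-> boxtree.erase(p=/gi/dikon)
<- ToolError: not empty
-> boxtree.scribe(p=/gi/wikaste, c=wo)
<- created
-> boxtree.scribe(p=/gi/dikon/vutosteb, c=kuki_orn)
<- created
-> countbox.bump(x=1/3)
<- -256/15
-> boxtree.openup(p=/gi/dikon/vutosteb)
<- kuki_orn
-> countbox.scale(x=-18)
<- 1536/5
-> countbox.tell()
<- 1536/5
-> boxtree.openup(p=/gi/dikon/fulemp)
<- gruha
-> registry.keep(k=sisede, v=903)
<- fig


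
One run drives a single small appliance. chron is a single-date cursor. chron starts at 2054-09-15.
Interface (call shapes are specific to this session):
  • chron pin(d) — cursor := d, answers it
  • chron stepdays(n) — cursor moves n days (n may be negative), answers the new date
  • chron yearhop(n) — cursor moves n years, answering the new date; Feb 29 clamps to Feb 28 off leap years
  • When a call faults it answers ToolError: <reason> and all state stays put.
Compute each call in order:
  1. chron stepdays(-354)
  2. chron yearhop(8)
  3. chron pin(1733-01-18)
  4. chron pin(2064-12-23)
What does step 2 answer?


Answer: 2061-09-26

Derivation:
;; 1. chron stepdays(n=-354) -> 2053-09-26
;; 2. chron yearhop(n=8) -> 2061-09-26
;; 3. chron pin(d=1733-01-18) -> 1733-01-18
;; 4. chron pin(d=2064-12-23) -> 2064-12-23


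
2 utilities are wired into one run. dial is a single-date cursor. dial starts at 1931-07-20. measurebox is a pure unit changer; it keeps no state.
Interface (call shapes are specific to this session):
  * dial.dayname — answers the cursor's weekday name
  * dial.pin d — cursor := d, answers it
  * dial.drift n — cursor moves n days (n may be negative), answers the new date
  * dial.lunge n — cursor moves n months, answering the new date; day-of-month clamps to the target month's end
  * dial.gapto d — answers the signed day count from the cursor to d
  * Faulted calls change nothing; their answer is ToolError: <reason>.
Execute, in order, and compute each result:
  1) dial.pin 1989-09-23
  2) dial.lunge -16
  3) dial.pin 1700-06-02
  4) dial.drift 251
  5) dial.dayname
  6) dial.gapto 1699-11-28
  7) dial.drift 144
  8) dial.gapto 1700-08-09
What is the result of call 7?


% dial.pin d: 1989-09-23
= 1989-09-23
% dial.lunge n: -16
= 1988-05-23
% dial.pin d: 1700-06-02
= 1700-06-02
% dial.drift n: 251
= 1701-02-08
% dial.dayname
= Tuesday
% dial.gapto d: 1699-11-28
= -437
% dial.drift n: 144
= 1701-07-02
% dial.gapto d: 1700-08-09
= -327

Answer: 1701-07-02


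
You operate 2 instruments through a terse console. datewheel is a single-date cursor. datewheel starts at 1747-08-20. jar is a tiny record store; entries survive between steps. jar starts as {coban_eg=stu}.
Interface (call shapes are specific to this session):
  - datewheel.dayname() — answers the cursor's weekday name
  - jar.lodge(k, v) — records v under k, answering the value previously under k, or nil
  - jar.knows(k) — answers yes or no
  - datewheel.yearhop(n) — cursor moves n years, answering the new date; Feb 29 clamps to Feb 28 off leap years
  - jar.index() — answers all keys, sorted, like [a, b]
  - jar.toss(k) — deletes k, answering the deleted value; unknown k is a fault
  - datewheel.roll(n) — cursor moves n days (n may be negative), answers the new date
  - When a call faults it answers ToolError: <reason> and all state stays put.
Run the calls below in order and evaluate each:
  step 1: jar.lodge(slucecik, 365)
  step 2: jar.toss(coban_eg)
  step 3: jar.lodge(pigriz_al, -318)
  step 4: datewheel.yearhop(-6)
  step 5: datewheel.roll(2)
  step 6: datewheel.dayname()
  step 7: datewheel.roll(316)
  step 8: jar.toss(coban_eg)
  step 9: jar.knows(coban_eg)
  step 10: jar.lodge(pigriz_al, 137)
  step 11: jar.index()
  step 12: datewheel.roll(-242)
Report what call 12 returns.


>>> lodge k→slucecik v→365
  nil
>>> toss k→coban_eg
  stu
>>> lodge k→pigriz_al v→-318
  nil
>>> yearhop n→-6
  1741-08-20
>>> roll n→2
  1741-08-22
>>> dayname
  Tuesday
>>> roll n→316
  1742-07-04
>>> toss k→coban_eg
  ToolError: no such key coban_eg
>>> knows k→coban_eg
  no
>>> lodge k→pigriz_al v→137
  -318
>>> index
  [pigriz_al, slucecik]
>>> roll n→-242
  1741-11-04

Answer: 1741-11-04


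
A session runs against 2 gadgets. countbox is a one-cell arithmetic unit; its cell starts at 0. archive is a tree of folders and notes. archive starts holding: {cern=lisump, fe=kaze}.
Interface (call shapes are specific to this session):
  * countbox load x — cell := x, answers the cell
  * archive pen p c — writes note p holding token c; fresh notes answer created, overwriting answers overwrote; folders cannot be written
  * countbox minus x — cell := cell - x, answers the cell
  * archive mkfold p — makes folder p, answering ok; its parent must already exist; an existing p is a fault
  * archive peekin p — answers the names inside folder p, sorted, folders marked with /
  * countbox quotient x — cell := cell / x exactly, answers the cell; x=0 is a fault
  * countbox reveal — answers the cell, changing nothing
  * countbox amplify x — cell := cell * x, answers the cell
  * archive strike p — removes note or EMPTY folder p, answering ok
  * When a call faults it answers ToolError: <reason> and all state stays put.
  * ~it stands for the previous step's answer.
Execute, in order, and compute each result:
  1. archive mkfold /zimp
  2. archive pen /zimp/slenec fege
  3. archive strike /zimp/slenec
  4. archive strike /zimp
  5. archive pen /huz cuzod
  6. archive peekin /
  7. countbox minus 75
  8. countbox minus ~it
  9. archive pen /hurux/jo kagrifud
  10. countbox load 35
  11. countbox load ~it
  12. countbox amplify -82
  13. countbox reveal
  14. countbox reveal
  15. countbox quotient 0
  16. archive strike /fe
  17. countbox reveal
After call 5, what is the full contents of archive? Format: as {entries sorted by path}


Answer: {cern=lisump, fe=kaze, huz=cuzod}

Derivation:
Do: archive mkfold[/zimp]
See: ok
Do: archive pen[/zimp/slenec; fege]
See: created
Do: archive strike[/zimp/slenec]
See: ok
Do: archive strike[/zimp]
See: ok
Do: archive pen[/huz; cuzod]
See: created
Do: archive peekin[/]
See: [cern, fe, huz]
Do: countbox minus[75]
See: -75
Do: countbox minus[~it]
See: 0
Do: archive pen[/hurux/jo; kagrifud]
See: ToolError: no parent
Do: countbox load[35]
See: 35
Do: countbox load[~it]
See: 35
Do: countbox amplify[-82]
See: -2870
Do: countbox reveal[]
See: -2870
Do: countbox reveal[]
See: -2870
Do: countbox quotient[0]
See: ToolError: division by zero
Do: archive strike[/fe]
See: ok
Do: countbox reveal[]
See: -2870


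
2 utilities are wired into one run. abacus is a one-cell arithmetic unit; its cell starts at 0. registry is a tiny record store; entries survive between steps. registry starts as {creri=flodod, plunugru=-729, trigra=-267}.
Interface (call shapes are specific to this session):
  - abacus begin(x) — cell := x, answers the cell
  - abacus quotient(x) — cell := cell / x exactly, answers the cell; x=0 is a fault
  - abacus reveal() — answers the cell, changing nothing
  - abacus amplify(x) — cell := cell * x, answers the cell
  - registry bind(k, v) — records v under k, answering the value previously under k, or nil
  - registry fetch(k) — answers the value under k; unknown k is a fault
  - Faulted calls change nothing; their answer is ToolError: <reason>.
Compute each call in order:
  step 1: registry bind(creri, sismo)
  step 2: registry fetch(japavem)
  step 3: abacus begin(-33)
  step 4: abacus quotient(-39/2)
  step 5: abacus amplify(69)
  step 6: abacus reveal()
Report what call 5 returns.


Answer: 1518/13

Derivation:
Invoking registry bind using creri, sismo, → flodod.
Invoking registry fetch using japavem, → ToolError: no such key japavem.
I use abacus begin using -33, yielding -33.
Next I call abacus quotient using -39/2, → 22/13.
I use abacus amplify using 69, and see 1518/13.
I use abacus reveal(): 1518/13.


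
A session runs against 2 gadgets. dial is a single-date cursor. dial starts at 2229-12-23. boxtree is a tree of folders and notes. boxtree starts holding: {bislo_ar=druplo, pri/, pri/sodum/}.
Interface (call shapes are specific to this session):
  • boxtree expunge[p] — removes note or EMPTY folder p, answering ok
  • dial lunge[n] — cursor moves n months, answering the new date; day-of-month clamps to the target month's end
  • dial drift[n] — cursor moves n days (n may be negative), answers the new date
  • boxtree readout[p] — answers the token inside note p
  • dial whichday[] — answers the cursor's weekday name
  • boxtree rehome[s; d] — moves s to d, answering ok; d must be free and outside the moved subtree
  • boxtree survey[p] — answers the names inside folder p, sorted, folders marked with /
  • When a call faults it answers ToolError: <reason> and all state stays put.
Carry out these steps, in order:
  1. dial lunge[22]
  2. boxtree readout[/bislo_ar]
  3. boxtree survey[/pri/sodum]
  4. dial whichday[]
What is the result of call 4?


Next I call dial lunge passing n='22', and get 2231-10-23.
Calling boxtree readout passing p='/bislo_ar', and see druplo.
Next I call boxtree survey passing p='/pri/sodum', — result: [].
I invoke dial whichday, and see Sunday.

Answer: Sunday


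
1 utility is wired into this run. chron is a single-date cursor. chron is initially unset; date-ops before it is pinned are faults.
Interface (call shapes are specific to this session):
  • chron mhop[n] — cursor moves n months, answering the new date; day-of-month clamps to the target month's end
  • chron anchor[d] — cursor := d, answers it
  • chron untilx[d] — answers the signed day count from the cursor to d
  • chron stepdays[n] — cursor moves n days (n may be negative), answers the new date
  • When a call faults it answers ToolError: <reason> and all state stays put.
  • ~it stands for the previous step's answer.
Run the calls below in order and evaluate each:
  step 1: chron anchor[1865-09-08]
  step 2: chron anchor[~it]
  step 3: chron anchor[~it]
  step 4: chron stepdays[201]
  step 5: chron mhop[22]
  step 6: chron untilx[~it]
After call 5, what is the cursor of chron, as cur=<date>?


Answer: cur=1868-01-28

Derivation:
Then chron anchor with 1865-09-08, giving 1865-09-08.
I call chron anchor with ~it: 1865-09-08.
I try chron anchor with ~it, giving 1865-09-08.
Using chron stepdays with 201, yielding 1866-03-28.
Invoking chron mhop with 22, — result: 1868-01-28.
Using chron untilx with ~it, and see 0.


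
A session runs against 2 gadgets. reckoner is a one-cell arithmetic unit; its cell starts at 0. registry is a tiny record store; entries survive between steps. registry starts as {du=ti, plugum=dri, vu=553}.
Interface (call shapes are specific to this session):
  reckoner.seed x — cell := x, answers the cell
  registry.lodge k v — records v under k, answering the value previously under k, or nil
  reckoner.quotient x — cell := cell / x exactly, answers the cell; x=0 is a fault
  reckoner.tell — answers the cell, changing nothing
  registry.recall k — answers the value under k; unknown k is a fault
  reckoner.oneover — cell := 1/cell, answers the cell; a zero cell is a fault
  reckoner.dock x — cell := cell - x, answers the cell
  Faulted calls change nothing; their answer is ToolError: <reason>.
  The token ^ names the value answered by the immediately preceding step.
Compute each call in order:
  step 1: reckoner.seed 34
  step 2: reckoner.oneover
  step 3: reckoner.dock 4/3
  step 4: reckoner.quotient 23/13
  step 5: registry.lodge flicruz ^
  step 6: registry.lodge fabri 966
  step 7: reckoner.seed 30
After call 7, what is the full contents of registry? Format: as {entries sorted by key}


> reckoner.seed 34
= 34
> reckoner.oneover
= 1/34
> reckoner.dock 4/3
= -133/102
> reckoner.quotient 23/13
= -1729/2346
> registry.lodge flicruz ^
= nil
> registry.lodge fabri 966
= nil
> reckoner.seed 30
= 30

Answer: {du=ti, fabri=966, flicruz=-1729/2346, plugum=dri, vu=553}


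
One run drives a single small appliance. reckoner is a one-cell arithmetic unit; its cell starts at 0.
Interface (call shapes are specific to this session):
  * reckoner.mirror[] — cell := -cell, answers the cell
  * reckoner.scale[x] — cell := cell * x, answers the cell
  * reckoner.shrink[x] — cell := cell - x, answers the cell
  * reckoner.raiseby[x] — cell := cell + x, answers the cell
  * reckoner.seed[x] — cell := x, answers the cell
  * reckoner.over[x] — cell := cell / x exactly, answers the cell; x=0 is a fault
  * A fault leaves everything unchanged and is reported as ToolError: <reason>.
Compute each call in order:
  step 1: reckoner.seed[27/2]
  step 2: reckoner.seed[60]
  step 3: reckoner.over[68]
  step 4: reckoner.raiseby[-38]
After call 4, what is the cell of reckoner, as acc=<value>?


! reckoner.seed(x: 27/2) == 27/2
! reckoner.seed(x: 60) == 60
! reckoner.over(x: 68) == 15/17
! reckoner.raiseby(x: -38) == -631/17

Answer: acc=-631/17


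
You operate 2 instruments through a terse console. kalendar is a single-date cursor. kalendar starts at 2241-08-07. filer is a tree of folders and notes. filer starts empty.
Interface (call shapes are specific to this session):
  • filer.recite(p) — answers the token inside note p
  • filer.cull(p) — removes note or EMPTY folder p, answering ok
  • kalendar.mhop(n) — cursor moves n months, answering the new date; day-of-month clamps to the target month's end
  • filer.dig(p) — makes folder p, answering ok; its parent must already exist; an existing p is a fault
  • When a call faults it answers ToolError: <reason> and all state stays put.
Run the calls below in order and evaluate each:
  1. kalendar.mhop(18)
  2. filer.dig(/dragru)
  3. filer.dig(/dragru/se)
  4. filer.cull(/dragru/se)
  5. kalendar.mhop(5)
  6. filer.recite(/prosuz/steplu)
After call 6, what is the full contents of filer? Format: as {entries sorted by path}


Step: kalendar.mhop[n→18]
Result: 2243-02-07
Step: filer.dig[p→/dragru]
Result: ok
Step: filer.dig[p→/dragru/se]
Result: ok
Step: filer.cull[p→/dragru/se]
Result: ok
Step: kalendar.mhop[n→5]
Result: 2243-07-07
Step: filer.recite[p→/prosuz/steplu]
Result: ToolError: not found

Answer: {dragru/}


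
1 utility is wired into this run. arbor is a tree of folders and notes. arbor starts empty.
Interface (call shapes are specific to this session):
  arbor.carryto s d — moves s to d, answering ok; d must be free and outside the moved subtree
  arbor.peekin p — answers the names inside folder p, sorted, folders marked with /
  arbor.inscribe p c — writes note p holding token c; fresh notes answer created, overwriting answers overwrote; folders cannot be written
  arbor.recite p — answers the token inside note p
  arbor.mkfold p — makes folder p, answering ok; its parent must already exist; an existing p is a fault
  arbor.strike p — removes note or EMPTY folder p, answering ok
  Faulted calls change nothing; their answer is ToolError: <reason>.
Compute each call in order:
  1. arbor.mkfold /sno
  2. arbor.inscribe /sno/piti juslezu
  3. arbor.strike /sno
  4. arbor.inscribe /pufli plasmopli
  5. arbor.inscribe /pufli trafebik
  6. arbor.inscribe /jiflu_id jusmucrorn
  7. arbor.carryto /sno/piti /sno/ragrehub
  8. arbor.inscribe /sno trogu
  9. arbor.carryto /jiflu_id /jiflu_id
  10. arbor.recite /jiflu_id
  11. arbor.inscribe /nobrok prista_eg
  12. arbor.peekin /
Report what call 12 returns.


>> arbor.mkfold(p='/sno')
<< ok
>> arbor.inscribe(p='/sno/piti', c='juslezu')
<< created
>> arbor.strike(p='/sno')
<< ToolError: not empty
>> arbor.inscribe(p='/pufli', c='plasmopli')
<< created
>> arbor.inscribe(p='/pufli', c='trafebik')
<< overwrote
>> arbor.inscribe(p='/jiflu_id', c='jusmucrorn')
<< created
>> arbor.carryto(s='/sno/piti', d='/sno/ragrehub')
<< ok
>> arbor.inscribe(p='/sno', c='trogu')
<< ToolError: is a directory
>> arbor.carryto(s='/jiflu_id', d='/jiflu_id')
<< ToolError: exists
>> arbor.recite(p='/jiflu_id')
<< jusmucrorn
>> arbor.inscribe(p='/nobrok', c='prista_eg')
<< created
>> arbor.peekin(p='/')
<< [jiflu_id, nobrok, pufli, sno/]

Answer: [jiflu_id, nobrok, pufli, sno/]


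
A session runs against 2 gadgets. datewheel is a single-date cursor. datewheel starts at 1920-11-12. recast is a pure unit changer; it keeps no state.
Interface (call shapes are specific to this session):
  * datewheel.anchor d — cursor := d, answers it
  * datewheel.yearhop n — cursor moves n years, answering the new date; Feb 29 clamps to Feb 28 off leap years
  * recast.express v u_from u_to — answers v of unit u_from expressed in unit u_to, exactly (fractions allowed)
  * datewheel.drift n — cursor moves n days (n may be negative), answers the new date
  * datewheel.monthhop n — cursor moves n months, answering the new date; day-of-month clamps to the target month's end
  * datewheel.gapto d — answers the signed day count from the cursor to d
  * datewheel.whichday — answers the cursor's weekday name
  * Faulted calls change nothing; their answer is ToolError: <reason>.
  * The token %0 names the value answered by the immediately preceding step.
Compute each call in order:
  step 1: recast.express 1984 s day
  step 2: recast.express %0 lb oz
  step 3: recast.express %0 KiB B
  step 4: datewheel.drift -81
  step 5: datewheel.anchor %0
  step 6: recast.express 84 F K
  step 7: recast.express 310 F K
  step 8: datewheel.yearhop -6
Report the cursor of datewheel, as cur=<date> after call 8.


Do: recast.express[1984; s; day]
See: 31/1350
Do: recast.express[%0; lb; oz]
See: 248/675
Do: recast.express[%0; KiB; B]
See: 253952/675
Do: datewheel.drift[-81]
See: 1920-08-23
Do: datewheel.anchor[%0]
See: 1920-08-23
Do: recast.express[84; F; K]
See: 54367/180
Do: recast.express[310; F; K]
See: 76967/180
Do: datewheel.yearhop[-6]
See: 1914-08-23

Answer: cur=1914-08-23


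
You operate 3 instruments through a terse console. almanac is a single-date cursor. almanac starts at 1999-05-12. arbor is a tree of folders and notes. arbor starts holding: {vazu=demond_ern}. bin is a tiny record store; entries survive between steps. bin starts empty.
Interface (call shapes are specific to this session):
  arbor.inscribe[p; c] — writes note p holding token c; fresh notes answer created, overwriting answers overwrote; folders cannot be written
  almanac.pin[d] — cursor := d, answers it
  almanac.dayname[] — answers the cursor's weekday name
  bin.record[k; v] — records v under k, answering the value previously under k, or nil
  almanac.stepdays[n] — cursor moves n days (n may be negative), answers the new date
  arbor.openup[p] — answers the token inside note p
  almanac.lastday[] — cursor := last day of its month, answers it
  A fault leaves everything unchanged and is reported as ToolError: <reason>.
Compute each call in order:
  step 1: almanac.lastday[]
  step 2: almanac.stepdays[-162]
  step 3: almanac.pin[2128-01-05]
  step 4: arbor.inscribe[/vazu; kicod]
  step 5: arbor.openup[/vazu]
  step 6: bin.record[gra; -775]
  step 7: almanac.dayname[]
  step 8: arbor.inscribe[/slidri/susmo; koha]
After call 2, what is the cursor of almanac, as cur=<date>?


Answer: cur=1998-12-20

Derivation:
Using almanac.lastday, and get 1999-05-31.
I call almanac.stepdays with n→-162, yielding 1998-12-20.
I try almanac.pin with d→2128-01-05, yielding 2128-01-05.
I run arbor.inscribe with p→/vazu, c→kicod, and observe overwrote.
I use arbor.openup with p→/vazu, which returns kicod.
Then bin.record with k→gra, v→-775, and see nil.
I run almanac.dayname(), yielding Monday.
I use arbor.inscribe with p→/slidri/susmo, c→koha, — result: ToolError: no parent.
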